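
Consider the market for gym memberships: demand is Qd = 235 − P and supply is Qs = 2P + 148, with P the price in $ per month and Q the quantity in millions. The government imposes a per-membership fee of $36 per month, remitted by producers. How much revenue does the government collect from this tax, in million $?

Without the tax, 235 − P = 2P + 148 gives 3P = 87, so P* = $29 and Q* = 206.
With the tax collected from producers, supply shifts: Qs = 2(P − 36) + 148.
New equilibrium: consumers pay $53, producers receive $17, Q = 182. (Wedge: Pb − Ps = 36.)
Revenue = t · Q = 36 · 182 = $6552.

Tax revenue = $6552 million.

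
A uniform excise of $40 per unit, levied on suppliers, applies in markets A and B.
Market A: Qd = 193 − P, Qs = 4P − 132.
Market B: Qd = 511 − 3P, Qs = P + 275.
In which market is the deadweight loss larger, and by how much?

Market A, by $40.

Market A: pre-tax P* = $65, Q* = 128; post-tax Q = 96; deadweight loss = $640.
Market B: pre-tax P* = $59, Q* = 334; post-tax Q = 304; deadweight loss = $600.
Difference: $640 vs $600 → market A is larger by $40.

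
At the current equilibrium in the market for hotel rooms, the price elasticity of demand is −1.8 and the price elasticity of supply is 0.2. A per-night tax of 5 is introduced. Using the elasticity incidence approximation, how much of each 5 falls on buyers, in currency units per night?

Incidence ratio: buyers' share ≈ εs / (εs + |εd|) = 0.2 / (0.2 + 1.8) = 0.1.
So buyers bear ≈ 0.1 × 5 = 0.5; producers bear 4.5.

Buyers bear ≈ 0.5 per night.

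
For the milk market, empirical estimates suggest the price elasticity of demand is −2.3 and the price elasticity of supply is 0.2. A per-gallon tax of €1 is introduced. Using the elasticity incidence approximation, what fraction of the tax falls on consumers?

Consumers' share ≈ 0.08.

Incidence ratio: consumers' share ≈ εs / (εs + |εd|) = 0.2 / (0.2 + 2.3) = 0.08.
Supply is the less elastic side, so consumers bear the smaller share.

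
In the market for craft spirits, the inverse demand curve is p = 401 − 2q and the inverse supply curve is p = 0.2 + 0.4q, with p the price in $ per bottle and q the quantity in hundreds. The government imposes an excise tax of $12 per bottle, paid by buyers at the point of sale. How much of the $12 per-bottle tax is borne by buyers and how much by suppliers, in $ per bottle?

Buyers bear $10 per bottle; suppliers bear $2 per bottle.

Inverting to q(p) form: qd = 200.5 − 0.5p; qs = 2.5p − 0.5.
Before the tax: set 200.5 − 0.5p = 2.5p − 0.5 → p* = $67, q* = 167.
With the tax collected from buyers, demand (in seller-price terms) shifts: qd = 200.5 − 0.5(p + 12).
Solving gives q = 162 with buyers paying $77 and suppliers receiving $65 (the $12 wedge).
Burden on buyers: $10; on suppliers: $2. (They sum to $12.)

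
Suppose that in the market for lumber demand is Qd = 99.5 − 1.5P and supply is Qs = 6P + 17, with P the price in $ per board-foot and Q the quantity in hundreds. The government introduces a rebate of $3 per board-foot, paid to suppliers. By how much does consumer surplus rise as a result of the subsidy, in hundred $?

Without the subsidy, 99.5 − 1.5P = 6P + 17 gives 7.5P = 82.5, so P* = $11 and Q* = 83.
With a per-unit subsidy paid to suppliers, each receives P + 3 per unit sold, so supply becomes Qs = 6(P + 3) + 17.
Solving gives Q = 86.6 with buyers paying $8.6 and suppliers receiving $11.6 (the $3 wedge).
ΔCS is the trapezoid between Q = 86.6 and Q = 83 of height $2.4: ½ · (83 + 86.6) · 2.4 = $203.52.

Consumer surplus rises by $203.52 hundred.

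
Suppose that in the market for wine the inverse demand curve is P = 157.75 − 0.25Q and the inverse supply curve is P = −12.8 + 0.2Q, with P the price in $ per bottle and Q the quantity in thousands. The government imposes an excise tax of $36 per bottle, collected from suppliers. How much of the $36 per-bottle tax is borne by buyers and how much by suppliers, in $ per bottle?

Rewrite in direct form: Qd = 631 − 4P and Qs = 5P + 64.
Before the tax: set 631 − 4P = 5P + 64 → P* = $63, Q* = 379.
With the tax collected from suppliers, supply shifts: Qs = 5(P − 36) + 64.
Solving gives Q = 299 with buyers paying $83 and suppliers receiving $47 (the $36 wedge).
Burden on buyers: $20; on suppliers: $16. (They sum to $36.)
The less price-elastic side of the market bears the larger share of a per-unit tax.

Buyers bear $20 per bottle; suppliers bear $16 per bottle.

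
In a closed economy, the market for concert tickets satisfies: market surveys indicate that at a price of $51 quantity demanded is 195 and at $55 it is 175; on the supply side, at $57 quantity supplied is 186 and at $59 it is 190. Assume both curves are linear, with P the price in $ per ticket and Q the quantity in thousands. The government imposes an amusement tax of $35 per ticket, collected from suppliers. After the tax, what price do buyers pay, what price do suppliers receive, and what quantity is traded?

Buyers pay $64; suppliers receive $29; quantity = 130.

Demand slope: (175 − 195)/(55 − 51) = -5, so Qd = 450 − 5P.
Supply slope: (190 − 186)/(59 − 57) = 2, so Qs = 2P + 72.
Before the tax: set 450 − 5P = 2P + 72 → P* = $54, Q* = 180.
With the tax collected from suppliers, supply shifts: Qs = 2(P − 35) + 72.
New equilibrium: buyers pay $64, suppliers receive $29, Q = 130. (Wedge: Pb − Ps = 35.)
The less price-elastic side of the market bears the larger share of a per-unit tax.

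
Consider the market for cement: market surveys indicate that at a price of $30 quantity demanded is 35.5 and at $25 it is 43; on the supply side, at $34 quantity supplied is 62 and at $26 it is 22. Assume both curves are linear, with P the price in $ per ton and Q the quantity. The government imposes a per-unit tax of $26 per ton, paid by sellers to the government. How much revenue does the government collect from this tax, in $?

Tax revenue = $182.

Demand slope: (43 − 35.5)/(25 − 30) = -1.5, so Qd = 80.5 − 1.5P.
Supply slope: (22 − 62)/(26 − 34) = 5, so Qs = 5P − 108.
Before the tax: set 80.5 − 1.5P = 5P − 108 → P* = $29, Q* = 37.
With the tax collected from sellers, supply shifts: Qs = 5(P − 26) − 108.
New equilibrium: consumers pay $49, sellers receive $23, Q = 7. (Wedge: Pb − Ps = 26.)
Revenue = t · Q = 26 · 7 = $182.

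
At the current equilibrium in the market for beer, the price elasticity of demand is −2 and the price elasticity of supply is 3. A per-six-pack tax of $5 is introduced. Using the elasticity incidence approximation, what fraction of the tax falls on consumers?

Incidence ratio: consumers' share ≈ εs / (εs + |εd|) = 3 / (3 + 2) = 0.6.
Supply is the more elastic side, so consumers bear the larger share.

Consumers' share ≈ 0.6.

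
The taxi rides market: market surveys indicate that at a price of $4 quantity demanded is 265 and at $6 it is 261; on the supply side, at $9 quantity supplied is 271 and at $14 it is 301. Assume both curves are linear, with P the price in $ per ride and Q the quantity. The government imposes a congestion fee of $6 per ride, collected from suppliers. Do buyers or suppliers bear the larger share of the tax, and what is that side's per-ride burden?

Buyers bear the larger share: $4.5 per ride.

Demand slope: (261 − 265)/(6 − 4) = -2, so Qd = 273 − 2P.
Supply slope: (301 − 271)/(14 − 9) = 6, so Qs = 6P + 217.
Without the tax, 273 − 2P = 6P + 217 gives 8P = 56, so P* = $7 and Q* = 259.
With the tax collected from suppliers, supply shifts: Qs = 6(P − 6) + 217.
New equilibrium: buyers pay $11.5, suppliers receive $5.5, Q = 250. (Wedge: Pb − Ps = 6.)
Per-ride burden: buyers $4.5, suppliers $1.5.
Buyers take the larger share because demand is less price-elastic here (demand slope 2 vs supply slope 6).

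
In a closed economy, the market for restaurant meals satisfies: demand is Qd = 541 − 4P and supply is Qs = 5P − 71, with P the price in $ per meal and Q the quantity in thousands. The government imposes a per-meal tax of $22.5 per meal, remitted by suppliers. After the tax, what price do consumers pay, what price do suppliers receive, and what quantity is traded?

Consumers pay $80.5; suppliers receive $58; quantity = 219.

Without the tax, 541 − 4P = 5P − 71 gives 9P = 612, so P* = $68 and Q* = 269.
With the tax collected from suppliers, supply shifts: Qs = 5(P − 22.5) − 71.
Solving gives Q = 219 with consumers paying $80.5 and suppliers receiving $58 (the $22.5 wedge).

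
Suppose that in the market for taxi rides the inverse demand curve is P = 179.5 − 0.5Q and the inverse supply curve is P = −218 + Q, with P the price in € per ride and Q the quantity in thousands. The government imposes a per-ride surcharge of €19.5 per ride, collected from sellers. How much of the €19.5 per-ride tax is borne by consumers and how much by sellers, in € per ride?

Rewrite in direct form: Qd = 359 − 2P and Qs = P + 218.
Before the tax: set 359 − 2P = P + 218 → P* = €47, Q* = 265.
With the tax collected from sellers, supply shifts: Qs = (P − 19.5) + 218.
New equilibrium: consumers pay €53.5, sellers receive €34, Q = 252. (Wedge: Pb − Ps = 19.5.)
Burden on consumers: €6.5; on sellers: €13. (They sum to €19.5.)

Consumers bear €6.5 per ride; sellers bear €13 per ride.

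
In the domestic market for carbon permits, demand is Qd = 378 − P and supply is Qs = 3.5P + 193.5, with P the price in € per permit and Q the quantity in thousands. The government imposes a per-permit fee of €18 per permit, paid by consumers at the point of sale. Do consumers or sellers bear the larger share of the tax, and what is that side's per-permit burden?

Before the tax: set 378 − P = 3.5P + 193.5 → P* = €41, Q* = 337.
With the tax collected from consumers, demand (in seller-price terms) shifts: Qd = 378 − (P + 18).
New equilibrium: consumers pay €55, sellers receive €37, Q = 323. (Wedge: Pb − Ps = 18.)
Per-permit burden: consumers €14, sellers €4.
Consumers take the larger share because demand is less price-elastic here (demand slope 1 vs supply slope 3.5).

Consumers bear the larger share: €14 per permit.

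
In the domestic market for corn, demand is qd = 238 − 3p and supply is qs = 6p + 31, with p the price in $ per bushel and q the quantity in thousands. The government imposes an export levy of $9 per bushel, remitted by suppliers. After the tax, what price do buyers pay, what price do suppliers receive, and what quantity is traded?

Before the tax: set 238 − 3p = 6p + 31 → p* = $23, q* = 169.
With the tax collected from suppliers, supply shifts: qs = 6(p − 9) + 31.
Solving gives q = 151 with buyers paying $29 and suppliers receiving $20 (the $9 wedge).
The less price-elastic side of the market bears the larger share of a per-unit tax.

Buyers pay $29; suppliers receive $20; quantity = 151.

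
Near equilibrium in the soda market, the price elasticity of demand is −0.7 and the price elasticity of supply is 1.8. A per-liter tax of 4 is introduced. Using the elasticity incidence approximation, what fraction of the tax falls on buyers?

Buyers' share ≈ 0.72.

Incidence ratio: buyers' share ≈ εs / (εs + |εd|) = 1.8 / (1.8 + 0.7) = 0.72.
Supply is the more elastic side, so buyers bear the larger share.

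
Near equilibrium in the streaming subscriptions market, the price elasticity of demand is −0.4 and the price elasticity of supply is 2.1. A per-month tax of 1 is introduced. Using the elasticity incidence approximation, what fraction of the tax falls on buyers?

Incidence ratio: buyers' share ≈ εs / (εs + |εd|) = 2.1 / (2.1 + 0.4) = 0.84.
Supply is the more elastic side, so buyers bear the larger share.

Buyers' share ≈ 0.84.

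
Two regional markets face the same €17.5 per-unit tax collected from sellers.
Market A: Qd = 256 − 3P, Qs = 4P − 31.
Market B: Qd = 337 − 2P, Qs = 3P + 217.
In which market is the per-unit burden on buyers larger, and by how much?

Market B, by €0.5.

Market A: pre-tax P* = €41, Q* = 133; post-tax Q = 103; per-unit burden on buyers = €10.
Market B: pre-tax P* = €24, Q* = 289; post-tax Q = 268; per-unit burden on buyers = €10.5.
Difference: €10 vs €10.5 → market B is larger by €0.5.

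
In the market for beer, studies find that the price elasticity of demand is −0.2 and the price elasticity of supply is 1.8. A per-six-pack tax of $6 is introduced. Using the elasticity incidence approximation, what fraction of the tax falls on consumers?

Consumers' share ≈ 0.9.

Incidence ratio: consumers' share ≈ εs / (εs + |εd|) = 1.8 / (1.8 + 0.2) = 0.9.
Supply is the more elastic side, so consumers bear the larger share.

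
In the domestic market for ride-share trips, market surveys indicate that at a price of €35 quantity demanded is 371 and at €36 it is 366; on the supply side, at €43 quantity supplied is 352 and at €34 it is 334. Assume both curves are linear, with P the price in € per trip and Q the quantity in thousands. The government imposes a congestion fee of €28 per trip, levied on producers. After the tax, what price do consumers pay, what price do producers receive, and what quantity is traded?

Consumers pay €48; producers receive €20; quantity = 306.

Demand slope: (366 − 371)/(36 − 35) = -5, so Qd = 546 − 5P.
Supply slope: (334 − 352)/(34 − 43) = 2, so Qs = 2P + 266.
Without the tax, 546 − 5P = 2P + 266 gives 7P = 280, so P* = €40 and Q* = 346.
With the tax collected from producers, supply shifts: Qs = 2(P − 28) + 266.
New equilibrium: consumers pay €48, producers receive €20, Q = 306. (Wedge: Pb − Ps = 28.)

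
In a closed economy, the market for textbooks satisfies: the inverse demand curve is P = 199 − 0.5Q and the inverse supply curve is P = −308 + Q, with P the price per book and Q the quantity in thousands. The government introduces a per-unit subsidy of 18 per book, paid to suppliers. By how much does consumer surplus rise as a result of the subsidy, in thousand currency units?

Consumer surplus rises by 2064 thousand.

Rewrite in direct form: Qd = 398 − 2P and Qs = P + 308.
Before the subsidy: set 398 − 2P = P + 308 → P* = 30, Q* = 338.
With a per-unit subsidy paid to suppliers, each receives P + 18 per unit sold, so supply becomes Qs = (P + 18) + 308.
New equilibrium: buyers pay 24, suppliers receive 42, Q = 350. (Wedge: Pb − Ps = −18.)
ΔCS is the trapezoid between Q = 350 and Q = 338 of height 6: ½ · (338 + 350) · 6 = 2064.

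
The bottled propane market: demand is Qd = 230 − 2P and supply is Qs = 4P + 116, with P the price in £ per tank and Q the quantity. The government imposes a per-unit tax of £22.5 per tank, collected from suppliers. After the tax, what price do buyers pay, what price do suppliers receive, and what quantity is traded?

Buyers pay £34; suppliers receive £11.5; quantity = 162.

Without the tax, 230 − 2P = 4P + 116 gives 6P = 114, so P* = £19 and Q* = 192.
With the tax collected from suppliers, supply shifts: Qs = 4(P − 22.5) + 116.
New equilibrium: buyers pay £34, suppliers receive £11.5, Q = 162. (Wedge: Pb − Ps = 22.5.)
The less price-elastic side of the market bears the larger share of a per-unit tax.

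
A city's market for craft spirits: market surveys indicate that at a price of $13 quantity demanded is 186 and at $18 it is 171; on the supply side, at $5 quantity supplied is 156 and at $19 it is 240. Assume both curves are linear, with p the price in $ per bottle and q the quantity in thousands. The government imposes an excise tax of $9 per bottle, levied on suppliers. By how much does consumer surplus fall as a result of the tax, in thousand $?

Consumer surplus falls by $1098 thousand.

Demand slope: (171 − 186)/(18 − 13) = -3, so qd = 225 − 3p.
Supply slope: (240 − 156)/(19 − 5) = 6, so qs = 6p + 126.
Before the tax: set 225 − 3p = 6p + 126 → p* = $11, q* = 192.
With the tax collected from suppliers, supply shifts: qs = 6(p − 9) + 126.
Solving gives q = 174 with consumers paying $17 and suppliers receiving $8 (the $9 wedge).
ΔCS is the trapezoid between Q = 174 and Q = 192 of height $6: ½ · (192 + 174) · 6 = $1098.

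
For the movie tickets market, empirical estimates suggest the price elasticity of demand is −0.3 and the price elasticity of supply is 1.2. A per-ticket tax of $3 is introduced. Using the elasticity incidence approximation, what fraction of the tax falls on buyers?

Buyers' share ≈ 0.8.

Incidence ratio: buyers' share ≈ εs / (εs + |εd|) = 1.2 / (1.2 + 0.3) = 0.8.
Supply is the more elastic side, so buyers bear the larger share.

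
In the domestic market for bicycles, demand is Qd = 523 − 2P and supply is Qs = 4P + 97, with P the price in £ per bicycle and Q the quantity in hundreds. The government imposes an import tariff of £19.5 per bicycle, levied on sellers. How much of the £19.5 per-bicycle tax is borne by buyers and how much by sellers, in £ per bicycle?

Buyers bear £13 per bicycle; sellers bear £6.5 per bicycle.

Without the tax, 523 − 2P = 4P + 97 gives 6P = 426, so P* = £71 and Q* = 381.
With the tax collected from sellers, supply shifts: Qs = 4(P − 19.5) + 97.
Solving gives Q = 355 with buyers paying £84 and sellers receiving £64.5 (the £19.5 wedge).
Burden on buyers: £13; on sellers: £6.5. (They sum to £19.5.)
The less price-elastic side of the market bears the larger share of a per-unit tax.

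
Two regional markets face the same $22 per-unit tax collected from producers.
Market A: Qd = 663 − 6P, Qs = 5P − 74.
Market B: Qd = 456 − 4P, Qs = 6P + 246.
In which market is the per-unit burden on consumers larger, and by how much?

Market A: pre-tax P* = $67, Q* = 261; post-tax Q = 201; per-unit burden on consumers = $10.
Market B: pre-tax P* = $21, Q* = 372; post-tax Q = 319.2; per-unit burden on consumers = $13.2.
Difference: $10 vs $13.2 → market B is larger by $3.2.

Market B, by $3.2.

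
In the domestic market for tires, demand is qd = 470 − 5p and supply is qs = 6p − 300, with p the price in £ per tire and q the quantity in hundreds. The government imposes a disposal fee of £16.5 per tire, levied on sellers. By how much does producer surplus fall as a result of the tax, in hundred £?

Before the tax: set 470 − 5p = 6p − 300 → p* = £70, q* = 120.
With the tax collected from sellers, supply shifts: qs = 6(p − 16.5) − 300.
Solving gives q = 75 with buyers paying £79 and sellers receiving £62.5 (the £16.5 wedge).
ΔPS is the trapezoid between Q = 75 and Q = 120 of height £7.5: ½ · (120 + 75) · 7.5 = £731.25.

Producer surplus falls by £731.25 hundred.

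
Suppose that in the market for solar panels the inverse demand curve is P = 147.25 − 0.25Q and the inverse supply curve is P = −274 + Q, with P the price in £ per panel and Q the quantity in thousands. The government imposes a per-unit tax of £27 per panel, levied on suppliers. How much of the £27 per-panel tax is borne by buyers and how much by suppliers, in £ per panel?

Buyers bear £5.4 per panel; suppliers bear £21.6 per panel.

Inverting to Q(P) form: Qd = 589 − 4P; Qs = P + 274.
Without the tax, 589 − 4P = P + 274 gives 5P = 315, so P* = £63 and Q* = 337.
With the tax collected from suppliers, supply shifts: Qs = (P − 27) + 274.
Solving gives Q = 315.4 with buyers paying £68.4 and suppliers receiving £41.4 (the £27 wedge).
Burden on buyers: £5.4; on suppliers: £21.6. (They sum to £27.)
The less price-elastic side of the market bears the larger share of a per-unit tax.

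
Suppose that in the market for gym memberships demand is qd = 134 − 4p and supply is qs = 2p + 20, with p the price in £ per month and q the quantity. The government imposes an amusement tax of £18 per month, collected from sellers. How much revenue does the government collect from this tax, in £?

Without the tax, 134 − 4p = 2p + 20 gives 6p = 114, so p* = £19 and q* = 58.
With the tax collected from sellers, supply shifts: qs = 2(p − 18) + 20.
Solving gives q = 34 with consumers paying £25 and sellers receiving £7 (the £18 wedge).
Revenue = t · Q = 18 · 34 = £612.

Tax revenue = £612.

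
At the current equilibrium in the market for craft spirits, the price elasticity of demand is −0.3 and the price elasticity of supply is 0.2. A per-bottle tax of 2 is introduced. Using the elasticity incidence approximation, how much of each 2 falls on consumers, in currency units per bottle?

Incidence ratio: consumers' share ≈ εs / (εs + |εd|) = 0.2 / (0.2 + 0.3) = 0.4.
So consumers bear ≈ 0.4 × 2 = 0.8; sellers bear 1.2.

Consumers bear ≈ 0.8 per bottle.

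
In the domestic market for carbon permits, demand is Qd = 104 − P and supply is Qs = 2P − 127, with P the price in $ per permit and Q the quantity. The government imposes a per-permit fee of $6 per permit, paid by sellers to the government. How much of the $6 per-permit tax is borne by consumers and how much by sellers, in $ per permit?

Consumers bear $4 per permit; sellers bear $2 per permit.

Without the tax, 104 − P = 2P − 127 gives 3P = 231, so P* = $77 and Q* = 27.
With the tax collected from sellers, supply shifts: Qs = 2(P − 6) − 127.
New equilibrium: consumers pay $81, sellers receive $75, Q = 23. (Wedge: Pb − Ps = 6.)
Burden on consumers: $4; on sellers: $2. (They sum to $6.)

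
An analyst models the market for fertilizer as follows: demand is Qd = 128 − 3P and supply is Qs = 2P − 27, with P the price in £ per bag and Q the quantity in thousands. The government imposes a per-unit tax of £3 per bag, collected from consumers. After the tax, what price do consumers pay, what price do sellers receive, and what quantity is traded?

Consumers pay £32.2; sellers receive £29.2; quantity = 31.4.

Before the tax: set 128 − 3P = 2P − 27 → P* = £31, Q* = 35.
With the tax collected from consumers, demand (in seller-price terms) shifts: Qd = 128 − 3(P + 3).
Solving gives Q = 31.4 with consumers paying £32.2 and sellers receiving £29.2 (the £3 wedge).
The less price-elastic side of the market bears the larger share of a per-unit tax.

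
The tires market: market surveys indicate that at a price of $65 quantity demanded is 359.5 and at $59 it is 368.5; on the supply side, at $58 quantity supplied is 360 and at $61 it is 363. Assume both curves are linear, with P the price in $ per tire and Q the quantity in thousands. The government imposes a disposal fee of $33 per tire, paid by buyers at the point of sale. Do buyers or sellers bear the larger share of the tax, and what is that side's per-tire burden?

Sellers bear the larger share: $19.8 per tire.

Demand slope: (368.5 − 359.5)/(59 − 65) = -1.5, so Qd = 457 − 1.5P.
Supply slope: (363 − 360)/(61 − 58) = 1, so Qs = P + 302.
Without the tax, 457 − 1.5P = P + 302 gives 2.5P = 155, so P* = $62 and Q* = 364.
With the tax collected from buyers, demand (in seller-price terms) shifts: Qd = 457 − 1.5(P + 33).
New equilibrium: buyers pay $75.2, sellers receive $42.2, Q = 344.2. (Wedge: Pb − Ps = 33.)
Per-tire burden: buyers $13.2, sellers $19.8.
Sellers take the larger share because supply is less price-elastic here (demand slope 1.5 vs supply slope 1).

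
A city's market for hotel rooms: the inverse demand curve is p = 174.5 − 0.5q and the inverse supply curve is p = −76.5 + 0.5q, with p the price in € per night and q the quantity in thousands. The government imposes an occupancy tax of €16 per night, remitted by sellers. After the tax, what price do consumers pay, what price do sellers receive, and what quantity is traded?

Inverting to q(p) form: qd = 349 − 2p; qs = 2p + 153.
Without the tax, 349 − 2p = 2p + 153 gives 4p = 196, so p* = €49 and q* = 251.
With the tax collected from sellers, supply shifts: qs = 2(p − 16) + 153.
New equilibrium: consumers pay €57, sellers receive €41, q = 235. (Wedge: pb − ps = 16.)

Consumers pay €57; sellers receive €41; quantity = 235.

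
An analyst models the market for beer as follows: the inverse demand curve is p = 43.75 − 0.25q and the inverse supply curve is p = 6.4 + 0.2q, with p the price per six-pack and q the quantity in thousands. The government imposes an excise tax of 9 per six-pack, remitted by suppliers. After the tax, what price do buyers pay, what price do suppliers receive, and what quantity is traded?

Rewrite in direct form: qd = 175 − 4p and qs = 5p − 32.
Before the tax: set 175 − 4p = 5p − 32 → p* = 23, q* = 83.
With the tax collected from suppliers, supply shifts: qs = 5(p − 9) − 32.
Solving gives q = 63 with buyers paying 28 and suppliers receiving 19 (the 9 wedge).

Buyers pay 28; suppliers receive 19; quantity = 63.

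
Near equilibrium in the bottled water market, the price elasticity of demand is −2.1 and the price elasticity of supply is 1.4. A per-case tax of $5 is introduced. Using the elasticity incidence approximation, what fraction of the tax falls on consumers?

Incidence ratio: consumers' share ≈ εs / (εs + |εd|) = 1.4 / (1.4 + 2.1) = 0.4.
Supply is the less elastic side, so consumers bear the smaller share.

Consumers' share ≈ 0.4.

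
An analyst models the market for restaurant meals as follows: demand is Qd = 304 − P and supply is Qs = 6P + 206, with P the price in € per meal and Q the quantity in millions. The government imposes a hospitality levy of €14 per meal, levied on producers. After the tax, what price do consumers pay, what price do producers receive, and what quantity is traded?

Consumers pay €26; producers receive €12; quantity = 278.

Without the tax, 304 − P = 6P + 206 gives 7P = 98, so P* = €14 and Q* = 290.
With the tax collected from producers, supply shifts: Qs = 6(P − 14) + 206.
New equilibrium: consumers pay €26, producers receive €12, Q = 278. (Wedge: Pb − Ps = 14.)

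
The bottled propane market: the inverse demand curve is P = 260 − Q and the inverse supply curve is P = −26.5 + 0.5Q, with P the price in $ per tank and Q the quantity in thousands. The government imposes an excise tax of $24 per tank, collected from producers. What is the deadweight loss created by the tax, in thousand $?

Deadweight loss = $192 thousand.

Rewrite in direct form: Qd = 260 − P and Qs = 2P + 53.
Without the tax, 260 − P = 2P + 53 gives 3P = 207, so P* = $69 and Q* = 191.
With the tax collected from producers, supply shifts: Qs = 2(P − 24) + 53.
Solving gives Q = 175 with consumers paying $85 and producers receiving $61 (the $24 wedge).
Quantity falls by |ΔQ| = |191 − 175| = 16.
DWL = ½ · t · |ΔQ| = ½ · 24 · 16 = $192.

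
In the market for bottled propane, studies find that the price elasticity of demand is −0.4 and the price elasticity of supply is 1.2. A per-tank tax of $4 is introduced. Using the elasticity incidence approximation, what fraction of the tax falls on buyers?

Incidence ratio: buyers' share ≈ εs / (εs + |εd|) = 1.2 / (1.2 + 0.4) = 0.75.
Supply is the more elastic side, so buyers bear the larger share.

Buyers' share ≈ 0.75.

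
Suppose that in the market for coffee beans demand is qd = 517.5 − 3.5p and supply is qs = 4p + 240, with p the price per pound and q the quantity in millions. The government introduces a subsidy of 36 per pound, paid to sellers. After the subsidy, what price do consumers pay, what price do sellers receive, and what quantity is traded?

Consumers pay 17.8; sellers receive 53.8; quantity = 455.2.

Before the subsidy: set 517.5 − 3.5p = 4p + 240 → p* = 37, q* = 388.
With a per-unit subsidy paid to sellers, each receives p + 36 per unit sold, so supply becomes qs = 4(p + 36) + 240.
New equilibrium: consumers pay 17.8, sellers receive 53.8, q = 455.2. (Wedge: pb − ps = −36.)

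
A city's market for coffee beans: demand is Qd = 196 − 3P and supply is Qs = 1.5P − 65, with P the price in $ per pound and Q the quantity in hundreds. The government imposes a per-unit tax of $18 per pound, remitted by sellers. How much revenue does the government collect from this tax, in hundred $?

Without the tax, 196 − 3P = 1.5P − 65 gives 4.5P = 261, so P* = $58 and Q* = 22.
With the tax collected from sellers, supply shifts: Qs = 1.5(P − 18) − 65.
Solving gives Q = 4 with consumers paying $64 and sellers receiving $46 (the $18 wedge).
Revenue = t · Q = 18 · 4 = $72.

Tax revenue = $72 hundred.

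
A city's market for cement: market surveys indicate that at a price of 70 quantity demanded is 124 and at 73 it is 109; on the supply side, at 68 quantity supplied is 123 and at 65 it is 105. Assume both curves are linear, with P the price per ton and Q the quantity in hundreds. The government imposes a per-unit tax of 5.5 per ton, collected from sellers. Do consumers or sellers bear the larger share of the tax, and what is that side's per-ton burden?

Consumers bear the larger share: 3 per ton.

Demand slope: (109 − 124)/(73 − 70) = -5, so Qd = 474 − 5P.
Supply slope: (105 − 123)/(65 − 68) = 6, so Qs = 6P − 285.
Without the tax, 474 − 5P = 6P − 285 gives 11P = 759, so P* = 69 and Q* = 129.
With the tax collected from sellers, supply shifts: Qs = 6(P − 5.5) − 285.
Solving gives Q = 114 with consumers paying 72 and sellers receiving 66.5 (the 5.5 wedge).
Per-ton burden: consumers 3, sellers 2.5.
Consumers take the larger share because demand is less price-elastic here (demand slope 5 vs supply slope 6).
The less price-elastic side of the market bears the larger share of a per-unit tax.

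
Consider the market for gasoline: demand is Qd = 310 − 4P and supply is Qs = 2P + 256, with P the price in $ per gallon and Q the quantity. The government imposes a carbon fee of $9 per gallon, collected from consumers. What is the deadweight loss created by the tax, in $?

Deadweight loss = $54.

Without the tax, 310 − 4P = 2P + 256 gives 6P = 54, so P* = $9 and Q* = 274.
With the tax collected from consumers, demand (in seller-price terms) shifts: Qd = 310 − 4(P + 9).
Solving gives Q = 262 with consumers paying $12 and producers receiving $3 (the $9 wedge).
Quantity falls by |ΔQ| = |274 − 262| = 12.
DWL = ½ · t · |ΔQ| = ½ · 9 · 12 = $54.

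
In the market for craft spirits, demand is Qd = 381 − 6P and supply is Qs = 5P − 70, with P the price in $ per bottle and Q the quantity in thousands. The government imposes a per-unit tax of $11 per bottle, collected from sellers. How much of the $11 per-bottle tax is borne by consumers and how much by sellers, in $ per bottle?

Consumers bear $5 per bottle; sellers bear $6 per bottle.

Before the tax: set 381 − 6P = 5P − 70 → P* = $41, Q* = 135.
With the tax collected from sellers, supply shifts: Qs = 5(P − 11) − 70.
Solving gives Q = 105 with consumers paying $46 and sellers receiving $35 (the $11 wedge).
Burden on consumers: $5; on sellers: $6. (They sum to $11.)
The less price-elastic side of the market bears the larger share of a per-unit tax.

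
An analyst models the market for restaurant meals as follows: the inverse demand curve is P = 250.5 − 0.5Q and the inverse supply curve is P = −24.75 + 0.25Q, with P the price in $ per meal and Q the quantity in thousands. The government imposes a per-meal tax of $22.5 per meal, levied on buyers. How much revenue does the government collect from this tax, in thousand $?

Tax revenue = $7582.5 thousand.

Inverting to Q(P) form: Qd = 501 − 2P; Qs = 4P + 99.
Without the tax, 501 − 2P = 4P + 99 gives 6P = 402, so P* = $67 and Q* = 367.
With the tax collected from buyers, demand (in seller-price terms) shifts: Qd = 501 − 2(P + 22.5).
New equilibrium: buyers pay $82, producers receive $59.5, Q = 337. (Wedge: Pb − Ps = 22.5.)
Revenue = t · Q = 22.5 · 337 = $7582.5.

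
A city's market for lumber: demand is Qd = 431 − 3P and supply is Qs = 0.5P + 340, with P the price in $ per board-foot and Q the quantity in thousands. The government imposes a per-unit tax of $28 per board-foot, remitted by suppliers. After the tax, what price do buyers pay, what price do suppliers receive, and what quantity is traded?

Without the tax, 431 − 3P = 0.5P + 340 gives 3.5P = 91, so P* = $26 and Q* = 353.
With the tax collected from suppliers, supply shifts: Qs = 0.5(P − 28) + 340.
New equilibrium: buyers pay $30, suppliers receive $2, Q = 341. (Wedge: Pb − Ps = 28.)
The less price-elastic side of the market bears the larger share of a per-unit tax.

Buyers pay $30; suppliers receive $2; quantity = 341.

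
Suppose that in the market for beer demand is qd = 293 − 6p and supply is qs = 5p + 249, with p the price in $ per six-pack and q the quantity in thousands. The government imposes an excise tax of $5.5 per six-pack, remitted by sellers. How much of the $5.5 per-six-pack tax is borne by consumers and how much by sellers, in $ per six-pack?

Consumers bear $2.5 per six-pack; sellers bear $3 per six-pack.

Without the tax, 293 − 6p = 5p + 249 gives 11p = 44, so p* = $4 and q* = 269.
With the tax collected from sellers, supply shifts: qs = 5(p − 5.5) + 249.
New equilibrium: consumers pay $6.5, sellers receive $1, q = 254. (Wedge: pb − ps = 5.5.)
Burden on consumers: $2.5; on sellers: $3. (They sum to $5.5.)
The less price-elastic side of the market bears the larger share of a per-unit tax.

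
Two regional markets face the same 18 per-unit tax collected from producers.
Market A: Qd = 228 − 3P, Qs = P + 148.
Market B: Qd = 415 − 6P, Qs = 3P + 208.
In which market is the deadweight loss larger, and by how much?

Market B, by 202.5.

Market A: pre-tax P* = 20, Q* = 168; post-tax Q = 154.5; deadweight loss = 121.5.
Market B: pre-tax P* = 23, Q* = 277; post-tax Q = 241; deadweight loss = 324.
Difference: 121.5 vs 324 → market B is larger by 202.5.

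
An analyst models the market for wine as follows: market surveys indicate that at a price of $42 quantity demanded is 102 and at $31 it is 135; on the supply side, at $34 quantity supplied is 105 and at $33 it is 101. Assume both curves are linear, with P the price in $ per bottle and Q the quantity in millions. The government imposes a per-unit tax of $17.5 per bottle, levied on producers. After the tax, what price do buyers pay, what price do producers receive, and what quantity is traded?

Buyers pay $47; producers receive $29.5; quantity = 87.

Demand slope: (135 − 102)/(31 − 42) = -3, so Qd = 228 − 3P.
Supply slope: (101 − 105)/(33 − 34) = 4, so Qs = 4P − 31.
Without the tax, 228 − 3P = 4P − 31 gives 7P = 259, so P* = $37 and Q* = 117.
With the tax collected from producers, supply shifts: Qs = 4(P − 17.5) − 31.
New equilibrium: buyers pay $47, producers receive $29.5, Q = 87. (Wedge: Pb − Ps = 17.5.)
The less price-elastic side of the market bears the larger share of a per-unit tax.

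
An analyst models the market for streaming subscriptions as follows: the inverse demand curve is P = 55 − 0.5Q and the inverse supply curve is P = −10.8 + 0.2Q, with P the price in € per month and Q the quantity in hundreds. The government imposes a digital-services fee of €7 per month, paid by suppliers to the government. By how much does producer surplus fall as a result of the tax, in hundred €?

Inverting to Q(P) form: Qd = 110 − 2P; Qs = 5P + 54.
Without the tax, 110 − 2P = 5P + 54 gives 7P = 56, so P* = €8 and Q* = 94.
With the tax collected from suppliers, supply shifts: Qs = 5(P − 7) + 54.
New equilibrium: buyers pay €13, suppliers receive €6, Q = 84. (Wedge: Pb − Ps = 7.)
ΔPS is the trapezoid between Q = 84 and Q = 94 of height €2: ½ · (94 + 84) · 2 = €178.

Producer surplus falls by €178 hundred.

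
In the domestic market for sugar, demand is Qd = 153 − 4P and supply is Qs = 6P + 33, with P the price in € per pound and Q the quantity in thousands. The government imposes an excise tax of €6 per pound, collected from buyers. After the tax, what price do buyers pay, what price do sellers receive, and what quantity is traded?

Buyers pay €15.6; sellers receive €9.6; quantity = 90.6.

Before the tax: set 153 − 4P = 6P + 33 → P* = €12, Q* = 105.
With the tax collected from buyers, demand (in seller-price terms) shifts: Qd = 153 − 4(P + 6).
Solving gives Q = 90.6 with buyers paying €15.6 and sellers receiving €9.6 (the €6 wedge).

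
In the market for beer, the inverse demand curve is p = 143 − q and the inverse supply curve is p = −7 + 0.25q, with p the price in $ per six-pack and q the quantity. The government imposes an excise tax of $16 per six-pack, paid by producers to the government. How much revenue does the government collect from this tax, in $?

Inverting to q(p) form: qd = 143 − p; qs = 4p + 28.
Before the tax: set 143 − p = 4p + 28 → p* = $23, q* = 120.
With the tax collected from producers, supply shifts: qs = 4(p − 16) + 28.
Solving gives q = 107.2 with consumers paying $35.8 and producers receiving $19.8 (the $16 wedge).
Revenue = t · Q = 16 · 107.2 = $1715.2.

Tax revenue = $1715.2.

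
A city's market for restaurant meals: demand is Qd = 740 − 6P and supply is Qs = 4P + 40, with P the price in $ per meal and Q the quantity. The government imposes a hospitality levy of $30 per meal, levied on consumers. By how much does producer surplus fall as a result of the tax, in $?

Producer surplus falls by $5112.

Without the tax, 740 − 6P = 4P + 40 gives 10P = 700, so P* = $70 and Q* = 320.
With the tax collected from consumers, demand (in seller-price terms) shifts: Qd = 740 − 6(P + 30).
Solving gives Q = 248 with consumers paying $82 and producers receiving $52 (the $30 wedge).
ΔPS is the trapezoid between Q = 248 and Q = 320 of height $18: ½ · (320 + 248) · 18 = $5112.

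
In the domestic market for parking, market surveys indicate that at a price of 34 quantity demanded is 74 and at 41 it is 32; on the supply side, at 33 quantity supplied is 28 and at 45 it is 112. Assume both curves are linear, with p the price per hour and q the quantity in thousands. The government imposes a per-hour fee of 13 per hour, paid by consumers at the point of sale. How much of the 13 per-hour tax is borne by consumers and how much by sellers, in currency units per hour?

Consumers bear 7 per hour; sellers bear 6 per hour.

Demand slope: (32 − 74)/(41 − 34) = -6, so qd = 278 − 6p.
Supply slope: (112 − 28)/(45 − 33) = 7, so qs = 7p − 203.
Before the tax: set 278 − 6p = 7p − 203 → p* = 37, q* = 56.
With the tax collected from consumers, demand (in seller-price terms) shifts: qd = 278 − 6(p + 13).
New equilibrium: consumers pay 44, sellers receive 31, q = 14. (Wedge: pb − ps = 13.)
Burden on consumers: 7; on sellers: 6. (They sum to 13.)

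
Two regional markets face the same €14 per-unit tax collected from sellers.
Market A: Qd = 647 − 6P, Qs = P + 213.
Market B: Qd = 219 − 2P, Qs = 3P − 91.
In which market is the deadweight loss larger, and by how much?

Market B, by €33.6.

Market A: pre-tax P* = €62, Q* = 275; post-tax Q = 263; deadweight loss = €84.
Market B: pre-tax P* = €62, Q* = 95; post-tax Q = 78.2; deadweight loss = €117.6.
Difference: €84 vs €117.6 → market B is larger by €33.6.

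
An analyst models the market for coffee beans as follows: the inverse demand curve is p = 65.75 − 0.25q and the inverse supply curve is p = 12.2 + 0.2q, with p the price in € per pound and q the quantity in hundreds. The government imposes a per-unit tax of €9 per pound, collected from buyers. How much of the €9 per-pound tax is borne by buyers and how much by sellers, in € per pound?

Inverting to q(p) form: qd = 263 − 4p; qs = 5p − 61.
Without the tax, 263 − 4p = 5p − 61 gives 9p = 324, so p* = €36 and q* = 119.
With the tax collected from buyers, demand (in seller-price terms) shifts: qd = 263 − 4(p + 9).
New equilibrium: buyers pay €41, sellers receive €32, q = 99. (Wedge: pb − ps = 9.)
Burden on buyers: €5; on sellers: €4. (They sum to €9.)

Buyers bear €5 per pound; sellers bear €4 per pound.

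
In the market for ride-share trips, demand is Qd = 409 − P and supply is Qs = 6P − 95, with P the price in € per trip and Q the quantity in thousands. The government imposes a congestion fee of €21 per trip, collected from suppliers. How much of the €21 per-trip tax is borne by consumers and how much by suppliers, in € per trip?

Without the tax, 409 − P = 6P − 95 gives 7P = 504, so P* = €72 and Q* = 337.
With the tax collected from suppliers, supply shifts: Qs = 6(P − 21) − 95.
Solving gives Q = 319 with consumers paying €90 and suppliers receiving €69 (the €21 wedge).
Burden on consumers: €18; on suppliers: €3. (They sum to €21.)
The less price-elastic side of the market bears the larger share of a per-unit tax.

Consumers bear €18 per trip; suppliers bear €3 per trip.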